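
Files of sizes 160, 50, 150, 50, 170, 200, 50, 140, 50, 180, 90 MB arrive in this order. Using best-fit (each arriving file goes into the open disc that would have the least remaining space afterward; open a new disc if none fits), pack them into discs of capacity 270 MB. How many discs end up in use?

6

  160 → disc 1 (new)  [load 160/270]
  50 → disc 1  [load 210/270]
  150 → disc 2 (new)  [load 150/270]
  50 → disc 1  [load 260/270]
  170 → disc 3 (new)  [load 170/270]
  200 → disc 4 (new)  [load 200/270]
  50 → disc 4  [load 250/270]
  140 → disc 5 (new)  [load 140/270]
  50 → disc 3  [load 220/270]
  180 → disc 6 (new)  [load 180/270]
  90 → disc 6  [load 270/270]
6 discs opened.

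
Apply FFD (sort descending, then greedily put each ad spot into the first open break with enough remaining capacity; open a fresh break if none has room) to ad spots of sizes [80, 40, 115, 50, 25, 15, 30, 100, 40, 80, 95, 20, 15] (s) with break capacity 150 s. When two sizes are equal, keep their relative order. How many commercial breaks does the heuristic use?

Sorted descending: 115, 100, 95, 80, 80, 50, 40, 40, 30, 25, 20, 15, 15.
  115 → break 1 (new)  [load 115/150]
  100 → break 2 (new)  [load 100/150]
  95 → break 3 (new)  [load 95/150]
  80 → break 4 (new)  [load 80/150]
  80 → break 5 (new)  [load 80/150]
  50 → break 2  [load 150/150]
  40 → break 3  [load 135/150]
  40 → break 4  [load 120/150]
  30 → break 1  [load 145/150]
  25 → break 4  [load 145/150]
  20 → break 5  [load 100/150]
  15 → break 3  [load 150/150]
  15 → break 5  [load 115/150]
5 commercial breaks opened.

5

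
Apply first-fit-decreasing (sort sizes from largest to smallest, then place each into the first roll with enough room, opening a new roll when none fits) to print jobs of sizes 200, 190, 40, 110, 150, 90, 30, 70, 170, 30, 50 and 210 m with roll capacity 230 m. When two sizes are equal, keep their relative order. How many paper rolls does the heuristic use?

Sorted descending: 210, 200, 190, 170, 150, 110, 90, 70, 50, 40, 30, 30.
  210 → roll 1 (new)  [load 210/230]
  200 → roll 2 (new)  [load 200/230]
  190 → roll 3 (new)  [load 190/230]
  170 → roll 4 (new)  [load 170/230]
  150 → roll 5 (new)  [load 150/230]
  110 → roll 6 (new)  [load 110/230]
  90 → roll 6  [load 200/230]
  70 → roll 5  [load 220/230]
  50 → roll 4  [load 220/230]
  40 → roll 3  [load 230/230]
  30 → roll 2  [load 230/230]
  30 → roll 6  [load 230/230]
6 paper rolls opened.

6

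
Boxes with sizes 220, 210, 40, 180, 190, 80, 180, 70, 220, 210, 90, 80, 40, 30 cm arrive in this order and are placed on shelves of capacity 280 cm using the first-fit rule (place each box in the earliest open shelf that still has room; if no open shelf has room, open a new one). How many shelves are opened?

  220 → shelf 1 (new)  [load 220/280]
  210 → shelf 2 (new)  [load 210/280]
  40 → shelf 1  [load 260/280]
  180 → shelf 3 (new)  [load 180/280]
  190 → shelf 4 (new)  [load 190/280]
  80 → shelf 3  [load 260/280]
  180 → shelf 5 (new)  [load 180/280]
  70 → shelf 2  [load 280/280]
  220 → shelf 6 (new)  [load 220/280]
  210 → shelf 7 (new)  [load 210/280]
  90 → shelf 4  [load 280/280]
  80 → shelf 5  [load 260/280]
  40 → shelf 6  [load 260/280]
  30 → shelf 7  [load 240/280]
7 shelves opened.

7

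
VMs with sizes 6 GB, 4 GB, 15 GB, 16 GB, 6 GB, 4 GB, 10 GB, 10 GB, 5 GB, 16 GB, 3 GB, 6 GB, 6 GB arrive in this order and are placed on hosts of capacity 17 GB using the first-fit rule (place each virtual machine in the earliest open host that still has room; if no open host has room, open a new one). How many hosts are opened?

7

  6 → host 1 (new)  [load 6/17]
  4 → host 1  [load 10/17]
  15 → host 2 (new)  [load 15/17]
  16 → host 3 (new)  [load 16/17]
  6 → host 1  [load 16/17]
  4 → host 4 (new)  [load 4/17]
  10 → host 4  [load 14/17]
  10 → host 5 (new)  [load 10/17]
  5 → host 5  [load 15/17]
  16 → host 6 (new)  [load 16/17]
  3 → host 4  [load 17/17]
  6 → host 7 (new)  [load 6/17]
  6 → host 7  [load 12/17]
7 hosts opened.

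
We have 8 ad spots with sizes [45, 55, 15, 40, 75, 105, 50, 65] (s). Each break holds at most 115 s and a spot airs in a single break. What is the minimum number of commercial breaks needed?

Total = 105 + 75 + 65 + 55 + 50 + 45 + 40 + 15 = 450 s.
Lower bound: ⌈450/115⌉ = 4 commercial breaks.
A packing using 4 commercial breaks:
  break 1: 105 = 105
  break 2: 75 + 40 = 115
  break 3: 65 + 50 = 115
  break 4: 55 + 45 + 15 = 115
This matches the lower bound, so 4 is optimal.

4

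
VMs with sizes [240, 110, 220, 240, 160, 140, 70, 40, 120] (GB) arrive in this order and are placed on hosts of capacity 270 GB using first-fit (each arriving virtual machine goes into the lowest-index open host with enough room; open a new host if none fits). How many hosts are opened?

  240 → host 1 (new)  [load 240/270]
  110 → host 2 (new)  [load 110/270]
  220 → host 3 (new)  [load 220/270]
  240 → host 4 (new)  [load 240/270]
  160 → host 2  [load 270/270]
  140 → host 5 (new)  [load 140/270]
  70 → host 5  [load 210/270]
  40 → host 3  [load 260/270]
  120 → host 6 (new)  [load 120/270]
6 hosts opened.

6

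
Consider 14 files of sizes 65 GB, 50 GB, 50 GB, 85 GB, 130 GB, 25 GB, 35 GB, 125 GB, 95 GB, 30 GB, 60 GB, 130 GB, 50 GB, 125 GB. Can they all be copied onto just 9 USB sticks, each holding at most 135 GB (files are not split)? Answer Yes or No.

A valid assignment using 9 USB sticks:
  USB stick 1: 130 = 130
  USB stick 2: 130 = 130
  USB stick 3: 125 = 125
  USB stick 4: 125 = 125
  USB stick 5: 95 + 35 = 130
  USB stick 6: 85 + 50 = 135
  USB stick 7: 65 + 60 = 125
  USB stick 8: 50 + 50 + 30 = 130
  USB stick 9: 25 = 25
Every load is within 135 GB, so 9 USB sticks suffice.

Yes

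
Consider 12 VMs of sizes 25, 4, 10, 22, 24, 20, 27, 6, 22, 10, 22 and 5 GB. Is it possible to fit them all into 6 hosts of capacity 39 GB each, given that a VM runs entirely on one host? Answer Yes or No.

No

Total = 197 GB; ⌈197/39⌉ = 6.
7 VMs each exceed half the capacity and cannot share a host, forcing at least 7 hosts.
At least 7 hosts are required, but only 6 are allowed.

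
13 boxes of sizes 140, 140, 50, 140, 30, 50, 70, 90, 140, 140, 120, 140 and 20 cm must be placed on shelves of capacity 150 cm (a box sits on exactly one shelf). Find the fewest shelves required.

Total = 140 + 140 + 140 + 140 + 140 + 140 + 120 + 90 + 70 + 50 + 50 + 30 + 20 = 1270 cm.
Lower bound: ⌈1270/150⌉ = 9 shelves.
A packing using 9 shelves:
  shelf 1: 140 = 140
  shelf 2: 140 = 140
  shelf 3: 140 = 140
  shelf 4: 140 = 140
  shelf 5: 140 = 140
  shelf 6: 140 = 140
  shelf 7: 120 + 30 = 150
  shelf 8: 90 + 50 = 140
  shelf 9: 70 + 50 + 20 = 140
This matches the lower bound, so 9 is optimal.

9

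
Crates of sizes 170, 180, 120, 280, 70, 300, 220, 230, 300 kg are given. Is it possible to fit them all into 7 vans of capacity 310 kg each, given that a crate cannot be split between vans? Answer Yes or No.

A valid assignment using 7 vans:
  van 1: 300 = 300
  van 2: 300 = 300
  van 3: 280 = 280
  van 4: 230 + 70 = 300
  van 5: 220 = 220
  van 6: 180 + 120 = 300
  van 7: 170 = 170
Every load is within 310 kg, so 7 vans suffice.

Yes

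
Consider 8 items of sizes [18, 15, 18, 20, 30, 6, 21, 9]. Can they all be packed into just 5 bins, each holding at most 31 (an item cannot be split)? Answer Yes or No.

No

Total = 137; ⌈137/31⌉ = 5.
The bound of 5 does not rule out 5, but exhaustive search shows no assignment into 5 bins of capacity 31 exists — the minimum is 6.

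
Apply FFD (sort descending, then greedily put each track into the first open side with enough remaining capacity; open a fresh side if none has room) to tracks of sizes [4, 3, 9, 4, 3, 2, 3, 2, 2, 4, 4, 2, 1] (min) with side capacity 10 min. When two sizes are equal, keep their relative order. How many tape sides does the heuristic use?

5

Sorted descending: 9, 4, 4, 4, 4, 3, 3, 3, 2, 2, 2, 2, 1.
  9 → side 1 (new)  [load 9/10]
  4 → side 2 (new)  [load 4/10]
  4 → side 2  [load 8/10]
  4 → side 3 (new)  [load 4/10]
  4 → side 3  [load 8/10]
  3 → side 4 (new)  [load 3/10]
  3 → side 4  [load 6/10]
  3 → side 4  [load 9/10]
  2 → side 2  [load 10/10]
  2 → side 3  [load 10/10]
  2 → side 5 (new)  [load 2/10]
  2 → side 5  [load 4/10]
  1 → side 1  [load 10/10]
5 tape sides opened.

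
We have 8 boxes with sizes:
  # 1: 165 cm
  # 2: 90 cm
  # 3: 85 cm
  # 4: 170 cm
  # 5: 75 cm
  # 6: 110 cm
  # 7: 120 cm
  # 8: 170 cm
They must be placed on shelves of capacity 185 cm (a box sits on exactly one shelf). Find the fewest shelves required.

Total = 170 + 170 + 165 + 120 + 110 + 90 + 85 + 75 = 985 cm.
Lower bound: ⌈985/185⌉ = 6 shelves.
A packing using 6 shelves:
  shelf 1: 170 = 170
  shelf 2: 170 = 170
  shelf 3: 165 = 165
  shelf 4: 120 = 120
  shelf 5: 110 + 75 = 185
  shelf 6: 90 + 85 = 175
This matches the lower bound, so 6 is optimal.

6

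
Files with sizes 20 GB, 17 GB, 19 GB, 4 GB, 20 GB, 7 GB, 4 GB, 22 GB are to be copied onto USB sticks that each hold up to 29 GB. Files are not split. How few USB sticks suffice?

5

Total = 22 + 20 + 20 + 19 + 17 + 7 + 4 + 4 = 113 GB.
Lower bound: ⌈113/29⌉ = 4 USB sticks.
Also, 5 files each exceed 29/2 GB, and no two of those can share a USB stick, so at least 5 USB sticks are needed.
A packing using 5 USB sticks:
  USB stick 1: 22 + 7 = 29
  USB stick 2: 20 + 4 + 4 = 28
  USB stick 3: 20 = 20
  USB stick 4: 19 = 19
  USB stick 5: 17 = 17
This matches the lower bound, so 5 is optimal.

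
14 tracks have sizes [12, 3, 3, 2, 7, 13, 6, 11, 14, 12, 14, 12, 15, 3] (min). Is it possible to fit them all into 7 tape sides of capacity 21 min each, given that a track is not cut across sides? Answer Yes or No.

No

Total = 127 min; ⌈127/21⌉ = 7.
8 tracks each exceed half the capacity and cannot share a side, forcing at least 8 tape sides.
At least 8 tape sides are required, but only 7 are allowed.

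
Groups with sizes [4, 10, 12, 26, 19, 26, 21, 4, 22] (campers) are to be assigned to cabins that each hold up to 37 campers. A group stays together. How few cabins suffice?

5

Total = 26 + 26 + 22 + 21 + 19 + 12 + 10 + 4 + 4 = 144 campers.
Lower bound: ⌈144/37⌉ = 4 cabins.
Also, 5 groups each exceed 37/2 campers, and no two of those can share a cabin, so at least 5 cabins are needed.
A packing using 5 cabins:
  cabin 1: 26 + 10 = 36
  cabin 2: 26 + 4 + 4 = 34
  cabin 3: 22 + 12 = 34
  cabin 4: 21 = 21
  cabin 5: 19 = 19
This matches the lower bound, so 5 is optimal.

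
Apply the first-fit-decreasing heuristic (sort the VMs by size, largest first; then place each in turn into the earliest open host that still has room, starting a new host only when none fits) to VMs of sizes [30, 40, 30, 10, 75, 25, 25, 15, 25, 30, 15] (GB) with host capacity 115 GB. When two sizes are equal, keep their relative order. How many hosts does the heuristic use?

3

Sorted descending: 75, 40, 30, 30, 30, 25, 25, 25, 15, 15, 10.
  75 → host 1 (new)  [load 75/115]
  40 → host 1  [load 115/115]
  30 → host 2 (new)  [load 30/115]
  30 → host 2  [load 60/115]
  30 → host 2  [load 90/115]
  25 → host 2  [load 115/115]
  25 → host 3 (new)  [load 25/115]
  25 → host 3  [load 50/115]
  15 → host 3  [load 65/115]
  15 → host 3  [load 80/115]
  10 → host 3  [load 90/115]
3 hosts opened.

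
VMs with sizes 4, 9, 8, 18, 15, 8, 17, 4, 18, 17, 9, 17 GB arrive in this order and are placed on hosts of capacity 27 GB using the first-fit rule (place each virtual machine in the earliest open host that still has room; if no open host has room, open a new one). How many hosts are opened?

  4 → host 1 (new)  [load 4/27]
  9 → host 1  [load 13/27]
  8 → host 1  [load 21/27]
  18 → host 2 (new)  [load 18/27]
  15 → host 3 (new)  [load 15/27]
  8 → host 2  [load 26/27]
  17 → host 4 (new)  [load 17/27]
  4 → host 1  [load 25/27]
  18 → host 5 (new)  [load 18/27]
  17 → host 6 (new)  [load 17/27]
  9 → host 3  [load 24/27]
  17 → host 7 (new)  [load 17/27]
7 hosts opened.

7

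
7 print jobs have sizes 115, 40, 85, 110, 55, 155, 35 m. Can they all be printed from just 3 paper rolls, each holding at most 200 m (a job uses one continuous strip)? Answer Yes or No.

Yes

A valid assignment using 3 paper rolls:
  roll 1: 155 + 40 = 195
  roll 2: 115 + 85 = 200
  roll 3: 110 + 55 + 35 = 200
Every load is within 200 m, so 3 paper rolls suffice.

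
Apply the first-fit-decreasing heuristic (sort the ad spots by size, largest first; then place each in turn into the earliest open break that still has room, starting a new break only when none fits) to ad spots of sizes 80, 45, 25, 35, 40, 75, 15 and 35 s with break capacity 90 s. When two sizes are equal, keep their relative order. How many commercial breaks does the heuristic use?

Sorted descending: 80, 75, 45, 40, 35, 35, 25, 15.
  80 → break 1 (new)  [load 80/90]
  75 → break 2 (new)  [load 75/90]
  45 → break 3 (new)  [load 45/90]
  40 → break 3  [load 85/90]
  35 → break 4 (new)  [load 35/90]
  35 → break 4  [load 70/90]
  25 → break 5 (new)  [load 25/90]
  15 → break 2  [load 90/90]
5 commercial breaks opened.

5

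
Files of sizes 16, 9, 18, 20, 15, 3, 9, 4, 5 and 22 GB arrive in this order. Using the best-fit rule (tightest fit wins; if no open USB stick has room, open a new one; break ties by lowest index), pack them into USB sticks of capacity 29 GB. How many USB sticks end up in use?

5

  16 → USB stick 1 (new)  [load 16/29]
  9 → USB stick 1  [load 25/29]
  18 → USB stick 2 (new)  [load 18/29]
  20 → USB stick 3 (new)  [load 20/29]
  15 → USB stick 4 (new)  [load 15/29]
  3 → USB stick 1  [load 28/29]
  9 → USB stick 3  [load 29/29]
  4 → USB stick 2  [load 22/29]
  5 → USB stick 2  [load 27/29]
  22 → USB stick 5 (new)  [load 22/29]
5 USB sticks opened.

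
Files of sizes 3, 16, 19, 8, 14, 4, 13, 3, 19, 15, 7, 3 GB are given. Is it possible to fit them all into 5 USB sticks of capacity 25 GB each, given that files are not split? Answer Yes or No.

Total = 124 GB; ⌈124/25⌉ = 5.
6 files each exceed half the capacity and cannot share a USB stick, forcing at least 6 USB sticks.
At least 6 USB sticks are required, but only 5 are allowed.

No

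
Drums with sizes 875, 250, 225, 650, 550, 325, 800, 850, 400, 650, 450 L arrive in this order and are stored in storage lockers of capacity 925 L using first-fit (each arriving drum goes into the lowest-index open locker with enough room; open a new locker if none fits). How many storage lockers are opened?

  875 → locker 1 (new)  [load 875/925]
  250 → locker 2 (new)  [load 250/925]
  225 → locker 2  [load 475/925]
  650 → locker 3 (new)  [load 650/925]
  550 → locker 4 (new)  [load 550/925]
  325 → locker 2  [load 800/925]
  800 → locker 5 (new)  [load 800/925]
  850 → locker 6 (new)  [load 850/925]
  400 → locker 7 (new)  [load 400/925]
  650 → locker 8 (new)  [load 650/925]
  450 → locker 7  [load 850/925]
8 storage lockers opened.

8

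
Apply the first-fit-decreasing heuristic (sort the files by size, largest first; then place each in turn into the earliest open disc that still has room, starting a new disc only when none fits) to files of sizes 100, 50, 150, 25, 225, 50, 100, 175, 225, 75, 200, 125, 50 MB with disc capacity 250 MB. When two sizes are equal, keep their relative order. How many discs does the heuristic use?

7

Sorted descending: 225, 225, 200, 175, 150, 125, 100, 100, 75, 50, 50, 50, 25.
  225 → disc 1 (new)  [load 225/250]
  225 → disc 2 (new)  [load 225/250]
  200 → disc 3 (new)  [load 200/250]
  175 → disc 4 (new)  [load 175/250]
  150 → disc 5 (new)  [load 150/250]
  125 → disc 6 (new)  [load 125/250]
  100 → disc 5  [load 250/250]
  100 → disc 6  [load 225/250]
  75 → disc 4  [load 250/250]
  50 → disc 3  [load 250/250]
  50 → disc 7 (new)  [load 50/250]
  50 → disc 7  [load 100/250]
  25 → disc 1  [load 250/250]
7 discs opened.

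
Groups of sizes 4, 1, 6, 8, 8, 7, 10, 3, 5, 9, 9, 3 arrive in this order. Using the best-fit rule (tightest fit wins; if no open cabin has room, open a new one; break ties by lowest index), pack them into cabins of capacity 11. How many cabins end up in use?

8

  4 → cabin 1 (new)  [load 4/11]
  1 → cabin 1  [load 5/11]
  6 → cabin 1  [load 11/11]
  8 → cabin 2 (new)  [load 8/11]
  8 → cabin 3 (new)  [load 8/11]
  7 → cabin 4 (new)  [load 7/11]
  10 → cabin 5 (new)  [load 10/11]
  3 → cabin 2  [load 11/11]
  5 → cabin 6 (new)  [load 5/11]
  9 → cabin 7 (new)  [load 9/11]
  9 → cabin 8 (new)  [load 9/11]
  3 → cabin 3  [load 11/11]
8 cabins opened.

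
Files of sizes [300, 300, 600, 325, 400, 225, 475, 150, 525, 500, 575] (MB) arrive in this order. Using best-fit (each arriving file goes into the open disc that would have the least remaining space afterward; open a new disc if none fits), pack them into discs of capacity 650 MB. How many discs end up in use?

  300 → disc 1 (new)  [load 300/650]
  300 → disc 1  [load 600/650]
  600 → disc 2 (new)  [load 600/650]
  325 → disc 3 (new)  [load 325/650]
  400 → disc 4 (new)  [load 400/650]
  225 → disc 4  [load 625/650]
  475 → disc 5 (new)  [load 475/650]
  150 → disc 5  [load 625/650]
  525 → disc 6 (new)  [load 525/650]
  500 → disc 7 (new)  [load 500/650]
  575 → disc 8 (new)  [load 575/650]
8 discs opened.

8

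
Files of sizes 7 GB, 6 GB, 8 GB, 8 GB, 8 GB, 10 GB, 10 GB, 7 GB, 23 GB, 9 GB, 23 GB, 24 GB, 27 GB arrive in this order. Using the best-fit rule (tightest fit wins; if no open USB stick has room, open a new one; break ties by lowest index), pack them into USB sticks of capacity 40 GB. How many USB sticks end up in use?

  7 → USB stick 1 (new)  [load 7/40]
  6 → USB stick 1  [load 13/40]
  8 → USB stick 1  [load 21/40]
  8 → USB stick 1  [load 29/40]
  8 → USB stick 1  [load 37/40]
  10 → USB stick 2 (new)  [load 10/40]
  10 → USB stick 2  [load 20/40]
  7 → USB stick 2  [load 27/40]
  23 → USB stick 3 (new)  [load 23/40]
  9 → USB stick 2  [load 36/40]
  23 → USB stick 4 (new)  [load 23/40]
  24 → USB stick 5 (new)  [load 24/40]
  27 → USB stick 6 (new)  [load 27/40]
6 USB sticks opened.

6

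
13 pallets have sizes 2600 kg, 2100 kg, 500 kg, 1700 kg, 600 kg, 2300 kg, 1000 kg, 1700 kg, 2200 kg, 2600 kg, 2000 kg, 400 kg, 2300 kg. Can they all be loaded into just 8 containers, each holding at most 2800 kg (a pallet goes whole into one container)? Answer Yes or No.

No

Total = 22000 kg; ⌈22000/2800⌉ = 8.
9 pallets each exceed half the capacity and cannot share a container, forcing at least 9 containers.
At least 9 containers are required, but only 8 are allowed.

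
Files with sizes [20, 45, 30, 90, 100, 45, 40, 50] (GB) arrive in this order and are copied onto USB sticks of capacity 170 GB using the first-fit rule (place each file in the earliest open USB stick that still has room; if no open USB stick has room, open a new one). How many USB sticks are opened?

  20 → USB stick 1 (new)  [load 20/170]
  45 → USB stick 1  [load 65/170]
  30 → USB stick 1  [load 95/170]
  90 → USB stick 2 (new)  [load 90/170]
  100 → USB stick 3 (new)  [load 100/170]
  45 → USB stick 1  [load 140/170]
  40 → USB stick 2  [load 130/170]
  50 → USB stick 3  [load 150/170]
3 USB sticks opened.

3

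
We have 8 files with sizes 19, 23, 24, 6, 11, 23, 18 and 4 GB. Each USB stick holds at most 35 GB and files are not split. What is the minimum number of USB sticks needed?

5

Total = 24 + 23 + 23 + 19 + 18 + 11 + 6 + 4 = 128 GB.
Lower bound: ⌈128/35⌉ = 4 USB sticks.
Also, 5 files each exceed 35/2 GB, and no two of those can share a USB stick, so at least 5 USB sticks are needed.
A packing using 5 USB sticks:
  USB stick 1: 24 + 11 = 35
  USB stick 2: 23 + 6 + 4 = 33
  USB stick 3: 23 = 23
  USB stick 4: 19 = 19
  USB stick 5: 18 = 18
This matches the lower bound, so 5 is optimal.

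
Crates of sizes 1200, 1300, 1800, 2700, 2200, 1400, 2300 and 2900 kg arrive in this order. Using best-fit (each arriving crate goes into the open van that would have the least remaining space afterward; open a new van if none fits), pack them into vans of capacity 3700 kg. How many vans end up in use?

  1200 → van 1 (new)  [load 1200/3700]
  1300 → van 1  [load 2500/3700]
  1800 → van 2 (new)  [load 1800/3700]
  2700 → van 3 (new)  [load 2700/3700]
  2200 → van 4 (new)  [load 2200/3700]
  1400 → van 4  [load 3600/3700]
  2300 → van 5 (new)  [load 2300/3700]
  2900 → van 6 (new)  [load 2900/3700]
6 vans opened.

6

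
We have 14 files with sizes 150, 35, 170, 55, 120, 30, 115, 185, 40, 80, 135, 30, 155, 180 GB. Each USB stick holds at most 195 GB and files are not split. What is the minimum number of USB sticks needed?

8

Total = 185 + 180 + 170 + 155 + 150 + 135 + 120 + 115 + 80 + 55 + 40 + 35 + 30 + 30 = 1480 GB.
Lower bound: ⌈1480/195⌉ = 8 USB sticks.
A packing using 8 USB sticks:
  USB stick 1: 185 = 185
  USB stick 2: 180 = 180
  USB stick 3: 170 = 170
  USB stick 4: 155 + 40 = 195
  USB stick 5: 150 + 35 = 185
  USB stick 6: 135 + 55 = 190
  USB stick 7: 120 + 30 + 30 = 180
  USB stick 8: 115 + 80 = 195
This matches the lower bound, so 8 is optimal.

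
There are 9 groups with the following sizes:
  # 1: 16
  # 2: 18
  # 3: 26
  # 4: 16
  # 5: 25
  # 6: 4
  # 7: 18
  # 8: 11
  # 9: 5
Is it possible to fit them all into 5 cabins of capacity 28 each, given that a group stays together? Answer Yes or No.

No

Total = 139; ⌈139/28⌉ = 5.
6 groups each exceed half the capacity and cannot share a cabin, forcing at least 6 cabins.
At least 6 cabins are required, but only 5 are allowed.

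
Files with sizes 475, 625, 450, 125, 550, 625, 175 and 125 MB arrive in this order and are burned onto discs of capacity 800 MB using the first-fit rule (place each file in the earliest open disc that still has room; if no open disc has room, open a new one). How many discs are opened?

5

  475 → disc 1 (new)  [load 475/800]
  625 → disc 2 (new)  [load 625/800]
  450 → disc 3 (new)  [load 450/800]
  125 → disc 1  [load 600/800]
  550 → disc 4 (new)  [load 550/800]
  625 → disc 5 (new)  [load 625/800]
  175 → disc 1  [load 775/800]
  125 → disc 2  [load 750/800]
5 discs opened.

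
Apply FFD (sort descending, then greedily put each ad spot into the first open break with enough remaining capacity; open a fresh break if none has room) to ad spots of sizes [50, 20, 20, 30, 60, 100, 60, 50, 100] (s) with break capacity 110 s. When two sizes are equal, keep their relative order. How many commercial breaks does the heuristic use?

Sorted descending: 100, 100, 60, 60, 50, 50, 30, 20, 20.
  100 → break 1 (new)  [load 100/110]
  100 → break 2 (new)  [load 100/110]
  60 → break 3 (new)  [load 60/110]
  60 → break 4 (new)  [load 60/110]
  50 → break 3  [load 110/110]
  50 → break 4  [load 110/110]
  30 → break 5 (new)  [load 30/110]
  20 → break 5  [load 50/110]
  20 → break 5  [load 70/110]
5 commercial breaks opened.

5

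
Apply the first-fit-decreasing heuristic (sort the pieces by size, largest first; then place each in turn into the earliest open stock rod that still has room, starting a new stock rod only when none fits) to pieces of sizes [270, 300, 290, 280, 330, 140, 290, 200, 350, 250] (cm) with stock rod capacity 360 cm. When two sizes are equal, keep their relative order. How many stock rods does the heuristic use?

Sorted descending: 350, 330, 300, 290, 290, 280, 270, 250, 200, 140.
  350 → stock rod 1 (new)  [load 350/360]
  330 → stock rod 2 (new)  [load 330/360]
  300 → stock rod 3 (new)  [load 300/360]
  290 → stock rod 4 (new)  [load 290/360]
  290 → stock rod 5 (new)  [load 290/360]
  280 → stock rod 6 (new)  [load 280/360]
  270 → stock rod 7 (new)  [load 270/360]
  250 → stock rod 8 (new)  [load 250/360]
  200 → stock rod 9 (new)  [load 200/360]
  140 → stock rod 9  [load 340/360]
9 stock rods opened.

9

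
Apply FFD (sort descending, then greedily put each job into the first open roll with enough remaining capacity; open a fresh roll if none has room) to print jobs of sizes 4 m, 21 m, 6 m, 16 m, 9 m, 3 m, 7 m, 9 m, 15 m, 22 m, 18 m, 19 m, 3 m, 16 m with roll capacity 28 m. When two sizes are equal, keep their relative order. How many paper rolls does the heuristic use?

Sorted descending: 22, 21, 19, 18, 16, 16, 15, 9, 9, 7, 6, 4, 3, 3.
  22 → roll 1 (new)  [load 22/28]
  21 → roll 2 (new)  [load 21/28]
  19 → roll 3 (new)  [load 19/28]
  18 → roll 4 (new)  [load 18/28]
  16 → roll 5 (new)  [load 16/28]
  16 → roll 6 (new)  [load 16/28]
  15 → roll 7 (new)  [load 15/28]
  9 → roll 3  [load 28/28]
  9 → roll 4  [load 27/28]
  7 → roll 2  [load 28/28]
  6 → roll 1  [load 28/28]
  4 → roll 5  [load 20/28]
  3 → roll 5  [load 23/28]
  3 → roll 5  [load 26/28]
7 paper rolls opened.

7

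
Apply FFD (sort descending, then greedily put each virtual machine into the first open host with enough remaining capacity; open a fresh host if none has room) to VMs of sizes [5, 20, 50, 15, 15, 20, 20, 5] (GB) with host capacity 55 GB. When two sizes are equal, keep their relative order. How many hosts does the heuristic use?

Sorted descending: 50, 20, 20, 20, 15, 15, 5, 5.
  50 → host 1 (new)  [load 50/55]
  20 → host 2 (new)  [load 20/55]
  20 → host 2  [load 40/55]
  20 → host 3 (new)  [load 20/55]
  15 → host 2  [load 55/55]
  15 → host 3  [load 35/55]
  5 → host 1  [load 55/55]
  5 → host 3  [load 40/55]
3 hosts opened.

3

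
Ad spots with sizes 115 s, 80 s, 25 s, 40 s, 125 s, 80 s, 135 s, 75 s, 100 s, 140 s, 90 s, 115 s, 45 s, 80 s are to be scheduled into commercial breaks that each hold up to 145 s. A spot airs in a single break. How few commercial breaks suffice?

11

Total = 140 + 135 + 125 + 115 + 115 + 100 + 90 + 80 + 80 + 80 + 75 + 45 + 40 + 25 = 1245 s.
Lower bound: ⌈1245/145⌉ = 9 commercial breaks.
Also, 11 ad spots each exceed 145/2 s, and no two of those can share a break, so at least 11 commercial breaks are needed.
A packing using 11 commercial breaks:
  break 1: 140 = 140
  break 2: 135 = 135
  break 3: 125 = 125
  break 4: 115 + 25 = 140
  break 5: 115 = 115
  break 6: 100 + 45 = 145
  break 7: 90 + 40 = 130
  break 8: 80 = 80
  break 9: 80 = 80
  break 10: 80 = 80
  break 11: 75 = 75
This matches the lower bound, so 11 is optimal.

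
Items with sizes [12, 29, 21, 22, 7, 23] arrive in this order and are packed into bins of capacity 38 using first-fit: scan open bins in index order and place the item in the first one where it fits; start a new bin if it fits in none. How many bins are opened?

  12 → bin 1 (new)  [load 12/38]
  29 → bin 2 (new)  [load 29/38]
  21 → bin 1  [load 33/38]
  22 → bin 3 (new)  [load 22/38]
  7 → bin 2  [load 36/38]
  23 → bin 4 (new)  [load 23/38]
4 bins opened.

4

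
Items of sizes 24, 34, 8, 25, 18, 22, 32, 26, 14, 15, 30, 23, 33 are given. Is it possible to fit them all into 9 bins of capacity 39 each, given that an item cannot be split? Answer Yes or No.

Total = 304; ⌈304/39⌉ = 8.
9 items each exceed half the capacity and cannot share a bin, forcing at least 9 bins.
The bound of 9 does not rule out 9, but exhaustive search shows no assignment into 9 bins of capacity 39 exists — the minimum is 10.

No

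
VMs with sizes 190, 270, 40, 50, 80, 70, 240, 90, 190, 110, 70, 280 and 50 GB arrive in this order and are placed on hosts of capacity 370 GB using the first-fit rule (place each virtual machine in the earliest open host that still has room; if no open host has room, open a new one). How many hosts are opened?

  190 → host 1 (new)  [load 190/370]
  270 → host 2 (new)  [load 270/370]
  40 → host 1  [load 230/370]
  50 → host 1  [load 280/370]
  80 → host 1  [load 360/370]
  70 → host 2  [load 340/370]
  240 → host 3 (new)  [load 240/370]
  90 → host 3  [load 330/370]
  190 → host 4 (new)  [load 190/370]
  110 → host 4  [load 300/370]
  70 → host 4  [load 370/370]
  280 → host 5 (new)  [load 280/370]
  50 → host 5  [load 330/370]
5 hosts opened.

5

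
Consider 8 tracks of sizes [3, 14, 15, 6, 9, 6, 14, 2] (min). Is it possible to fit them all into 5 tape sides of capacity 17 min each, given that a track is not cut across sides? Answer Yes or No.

Yes

A valid assignment using 5 tape sides:
  side 1: 15 + 2 = 17
  side 2: 14 + 3 = 17
  side 3: 14 = 14
  side 4: 9 + 6 = 15
  side 5: 6 = 6
Every load is within 17 min, so 5 tape sides suffice.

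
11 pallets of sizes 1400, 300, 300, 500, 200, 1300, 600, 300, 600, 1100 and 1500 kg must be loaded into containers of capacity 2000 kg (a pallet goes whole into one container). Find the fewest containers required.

5

Total = 1500 + 1400 + 1300 + 1100 + 600 + 600 + 500 + 300 + 300 + 300 + 200 = 8100 kg.
Lower bound: ⌈8100/2000⌉ = 5 containers.
A packing using 5 containers:
  container 1: 1500 + 500 = 2000
  container 2: 1400 + 600 = 2000
  container 3: 1300 + 600 = 1900
  container 4: 1100 + 300 + 300 + 300 = 2000
  container 5: 200 = 200
This matches the lower bound, so 5 is optimal.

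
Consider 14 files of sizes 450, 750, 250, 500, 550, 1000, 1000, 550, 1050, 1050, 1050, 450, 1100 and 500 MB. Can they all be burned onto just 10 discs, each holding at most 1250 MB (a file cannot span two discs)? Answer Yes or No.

A valid assignment using 10 discs:
  disc 1: 1100 = 1100
  disc 2: 1050 = 1050
  disc 3: 1050 = 1050
  disc 4: 1050 = 1050
  disc 5: 1000 + 250 = 1250
  disc 6: 1000 = 1000
  disc 7: 750 + 500 = 1250
  disc 8: 550 + 550 = 1100
  disc 9: 500 + 450 = 950
  disc 10: 450 = 450
Every load is within 1250 MB, so 10 discs suffice.

Yes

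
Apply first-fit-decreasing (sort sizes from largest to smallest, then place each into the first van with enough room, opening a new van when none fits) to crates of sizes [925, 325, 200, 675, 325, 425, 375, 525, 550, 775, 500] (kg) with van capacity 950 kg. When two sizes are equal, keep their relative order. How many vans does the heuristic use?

7

Sorted descending: 925, 775, 675, 550, 525, 500, 425, 375, 325, 325, 200.
  925 → van 1 (new)  [load 925/950]
  775 → van 2 (new)  [load 775/950]
  675 → van 3 (new)  [load 675/950]
  550 → van 4 (new)  [load 550/950]
  525 → van 5 (new)  [load 525/950]
  500 → van 6 (new)  [load 500/950]
  425 → van 5  [load 950/950]
  375 → van 4  [load 925/950]
  325 → van 6  [load 825/950]
  325 → van 7 (new)  [load 325/950]
  200 → van 3  [load 875/950]
7 vans opened.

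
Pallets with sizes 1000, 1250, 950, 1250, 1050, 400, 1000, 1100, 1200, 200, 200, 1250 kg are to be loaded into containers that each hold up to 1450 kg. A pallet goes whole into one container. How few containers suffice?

9

Total = 1250 + 1250 + 1250 + 1200 + 1100 + 1050 + 1000 + 1000 + 950 + 400 + 200 + 200 = 10850 kg.
Lower bound: ⌈10850/1450⌉ = 8 containers.
Also, 9 pallets each exceed 725 kg, and no two of those can share a container, so at least 9 containers are needed.
A packing using 9 containers:
  container 1: 1250 + 200 = 1450
  container 2: 1250 + 200 = 1450
  container 3: 1250 = 1250
  container 4: 1200 = 1200
  container 5: 1100 = 1100
  container 6: 1050 + 400 = 1450
  container 7: 1000 = 1000
  container 8: 1000 = 1000
  container 9: 950 = 950
This matches the lower bound, so 9 is optimal.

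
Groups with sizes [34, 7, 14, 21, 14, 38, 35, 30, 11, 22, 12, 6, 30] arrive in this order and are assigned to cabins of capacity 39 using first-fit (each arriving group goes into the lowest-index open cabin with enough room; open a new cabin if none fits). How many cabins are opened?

  34 → cabin 1 (new)  [load 34/39]
  7 → cabin 2 (new)  [load 7/39]
  14 → cabin 2  [load 21/39]
  21 → cabin 3 (new)  [load 21/39]
  14 → cabin 2  [load 35/39]
  38 → cabin 4 (new)  [load 38/39]
  35 → cabin 5 (new)  [load 35/39]
  30 → cabin 6 (new)  [load 30/39]
  11 → cabin 3  [load 32/39]
  22 → cabin 7 (new)  [load 22/39]
  12 → cabin 7  [load 34/39]
  6 → cabin 3  [load 38/39]
  30 → cabin 8 (new)  [load 30/39]
8 cabins opened.

8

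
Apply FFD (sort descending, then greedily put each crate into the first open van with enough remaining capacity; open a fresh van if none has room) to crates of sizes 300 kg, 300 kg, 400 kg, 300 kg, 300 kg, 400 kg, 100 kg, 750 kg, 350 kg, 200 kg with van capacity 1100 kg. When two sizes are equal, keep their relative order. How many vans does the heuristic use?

4

Sorted descending: 750, 400, 400, 350, 300, 300, 300, 300, 200, 100.
  750 → van 1 (new)  [load 750/1100]
  400 → van 2 (new)  [load 400/1100]
  400 → van 2  [load 800/1100]
  350 → van 1  [load 1100/1100]
  300 → van 2  [load 1100/1100]
  300 → van 3 (new)  [load 300/1100]
  300 → van 3  [load 600/1100]
  300 → van 3  [load 900/1100]
  200 → van 3  [load 1100/1100]
  100 → van 4 (new)  [load 100/1100]
4 vans opened.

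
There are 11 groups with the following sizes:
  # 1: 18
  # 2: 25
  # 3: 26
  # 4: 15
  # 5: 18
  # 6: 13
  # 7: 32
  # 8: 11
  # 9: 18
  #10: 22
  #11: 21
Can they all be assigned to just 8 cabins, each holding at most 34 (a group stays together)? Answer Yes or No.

Yes

A valid assignment using 8 cabins:
  cabin 1: 32 = 32
  cabin 2: 26 = 26
  cabin 3: 25 = 25
  cabin 4: 22 + 11 = 33
  cabin 5: 21 + 13 = 34
  cabin 6: 18 + 15 = 33
  cabin 7: 18 = 18
  cabin 8: 18 = 18
Every load is within 34, so 8 cabins suffice.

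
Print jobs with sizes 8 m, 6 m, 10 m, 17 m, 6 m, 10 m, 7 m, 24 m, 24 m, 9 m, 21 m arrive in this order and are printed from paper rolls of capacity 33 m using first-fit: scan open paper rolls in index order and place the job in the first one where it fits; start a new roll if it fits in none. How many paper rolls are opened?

5

  8 → roll 1 (new)  [load 8/33]
  6 → roll 1  [load 14/33]
  10 → roll 1  [load 24/33]
  17 → roll 2 (new)  [load 17/33]
  6 → roll 1  [load 30/33]
  10 → roll 2  [load 27/33]
  7 → roll 3 (new)  [load 7/33]
  24 → roll 3  [load 31/33]
  24 → roll 4 (new)  [load 24/33]
  9 → roll 4  [load 33/33]
  21 → roll 5 (new)  [load 21/33]
5 paper rolls opened.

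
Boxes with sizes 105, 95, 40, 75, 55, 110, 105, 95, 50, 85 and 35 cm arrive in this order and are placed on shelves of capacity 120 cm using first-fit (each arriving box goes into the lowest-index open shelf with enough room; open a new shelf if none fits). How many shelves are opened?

  105 → shelf 1 (new)  [load 105/120]
  95 → shelf 2 (new)  [load 95/120]
  40 → shelf 3 (new)  [load 40/120]
  75 → shelf 3  [load 115/120]
  55 → shelf 4 (new)  [load 55/120]
  110 → shelf 5 (new)  [load 110/120]
  105 → shelf 6 (new)  [load 105/120]
  95 → shelf 7 (new)  [load 95/120]
  50 → shelf 4  [load 105/120]
  85 → shelf 8 (new)  [load 85/120]
  35 → shelf 8  [load 120/120]
8 shelves opened.

8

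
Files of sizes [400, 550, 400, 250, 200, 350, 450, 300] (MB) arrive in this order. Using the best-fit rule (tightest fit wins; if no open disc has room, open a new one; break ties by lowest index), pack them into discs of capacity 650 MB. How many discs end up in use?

5

  400 → disc 1 (new)  [load 400/650]
  550 → disc 2 (new)  [load 550/650]
  400 → disc 3 (new)  [load 400/650]
  250 → disc 1  [load 650/650]
  200 → disc 3  [load 600/650]
  350 → disc 4 (new)  [load 350/650]
  450 → disc 5 (new)  [load 450/650]
  300 → disc 4  [load 650/650]
5 discs opened.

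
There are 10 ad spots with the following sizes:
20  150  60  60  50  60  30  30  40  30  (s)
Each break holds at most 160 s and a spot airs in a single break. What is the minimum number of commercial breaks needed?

4

Total = 150 + 60 + 60 + 60 + 50 + 40 + 30 + 30 + 30 + 20 = 530 s.
Lower bound: ⌈530/160⌉ = 4 commercial breaks.
A packing using 4 commercial breaks:
  break 1: 150 = 150
  break 2: 60 + 60 + 40 = 160
  break 3: 60 + 50 + 30 + 20 = 160
  break 4: 30 + 30 = 60
This matches the lower bound, so 4 is optimal.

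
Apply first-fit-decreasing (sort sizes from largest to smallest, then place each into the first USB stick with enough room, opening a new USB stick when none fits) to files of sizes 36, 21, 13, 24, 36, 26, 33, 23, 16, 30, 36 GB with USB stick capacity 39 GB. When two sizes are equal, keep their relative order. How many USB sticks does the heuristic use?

9

Sorted descending: 36, 36, 36, 33, 30, 26, 24, 23, 21, 16, 13.
  36 → USB stick 1 (new)  [load 36/39]
  36 → USB stick 2 (new)  [load 36/39]
  36 → USB stick 3 (new)  [load 36/39]
  33 → USB stick 4 (new)  [load 33/39]
  30 → USB stick 5 (new)  [load 30/39]
  26 → USB stick 6 (new)  [load 26/39]
  24 → USB stick 7 (new)  [load 24/39]
  23 → USB stick 8 (new)  [load 23/39]
  21 → USB stick 9 (new)  [load 21/39]
  16 → USB stick 8  [load 39/39]
  13 → USB stick 6  [load 39/39]
9 USB sticks opened.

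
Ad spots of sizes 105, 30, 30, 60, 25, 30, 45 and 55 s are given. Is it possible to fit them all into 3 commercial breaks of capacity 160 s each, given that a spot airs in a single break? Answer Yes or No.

A valid assignment using 3 commercial breaks:
  break 1: 105 + 55 = 160
  break 2: 60 + 45 + 30 + 25 = 160
  break 3: 30 + 30 = 60
Every load is within 160 s, so 3 commercial breaks suffice.

Yes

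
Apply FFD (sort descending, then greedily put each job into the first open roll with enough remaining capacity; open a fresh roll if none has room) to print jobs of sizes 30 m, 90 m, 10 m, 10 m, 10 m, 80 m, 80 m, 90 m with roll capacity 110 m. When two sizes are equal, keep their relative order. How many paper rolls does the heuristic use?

Sorted descending: 90, 90, 80, 80, 30, 10, 10, 10.
  90 → roll 1 (new)  [load 90/110]
  90 → roll 2 (new)  [load 90/110]
  80 → roll 3 (new)  [load 80/110]
  80 → roll 4 (new)  [load 80/110]
  30 → roll 3  [load 110/110]
  10 → roll 1  [load 100/110]
  10 → roll 1  [load 110/110]
  10 → roll 2  [load 100/110]
4 paper rolls opened.

4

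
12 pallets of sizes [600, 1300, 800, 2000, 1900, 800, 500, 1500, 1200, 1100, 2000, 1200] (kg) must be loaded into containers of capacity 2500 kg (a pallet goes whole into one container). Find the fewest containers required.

Total = 2000 + 2000 + 1900 + 1500 + 1300 + 1200 + 1200 + 1100 + 800 + 800 + 600 + 500 = 14900 kg.
Lower bound: ⌈14900/2500⌉ = 6 containers.
A packing using 7 containers:
  container 1: 2000 + 500 = 2500
  container 2: 2000 = 2000
  container 3: 1900 + 600 = 2500
  container 4: 1500 + 800 = 2300
  container 5: 1300 + 1200 = 2500
  container 6: 1200 + 1100 = 2300
  container 7: 800 = 800
No arrangement into 6 containers stays within capacity, so 7 is optimal.

7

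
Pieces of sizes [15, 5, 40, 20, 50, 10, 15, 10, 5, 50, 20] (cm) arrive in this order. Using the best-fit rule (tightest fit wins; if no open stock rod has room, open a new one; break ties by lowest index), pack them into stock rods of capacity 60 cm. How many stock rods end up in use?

5

  15 → stock rod 1 (new)  [load 15/60]
  5 → stock rod 1  [load 20/60]
  40 → stock rod 1  [load 60/60]
  20 → stock rod 2 (new)  [load 20/60]
  50 → stock rod 3 (new)  [load 50/60]
  10 → stock rod 3  [load 60/60]
  15 → stock rod 2  [load 35/60]
  10 → stock rod 2  [load 45/60]
  5 → stock rod 2  [load 50/60]
  50 → stock rod 4 (new)  [load 50/60]
  20 → stock rod 5 (new)  [load 20/60]
5 stock rods opened.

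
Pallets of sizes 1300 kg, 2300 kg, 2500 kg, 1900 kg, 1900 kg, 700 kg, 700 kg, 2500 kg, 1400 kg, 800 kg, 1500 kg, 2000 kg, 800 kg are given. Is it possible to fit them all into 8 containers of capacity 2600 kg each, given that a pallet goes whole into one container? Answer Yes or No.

No

Total = 20300 kg; ⌈20300/2600⌉ = 8.
The bound of 8 does not rule out 8, but exhaustive search shows no assignment into 8 containers of capacity 2600 kg exists — the minimum is 9.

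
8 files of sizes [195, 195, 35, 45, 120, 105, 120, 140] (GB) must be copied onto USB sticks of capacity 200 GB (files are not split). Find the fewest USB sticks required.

Total = 195 + 195 + 140 + 120 + 120 + 105 + 45 + 35 = 955 GB.
Lower bound: ⌈955/200⌉ = 5 USB sticks.
Also, 6 files each exceed 100 GB, and no two of those can share a USB stick, so at least 6 USB sticks are needed.
A packing using 6 USB sticks:
  USB stick 1: 195 = 195
  USB stick 2: 195 = 195
  USB stick 3: 140 + 45 = 185
  USB stick 4: 120 + 35 = 155
  USB stick 5: 120 = 120
  USB stick 6: 105 = 105
This matches the lower bound, so 6 is optimal.

6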